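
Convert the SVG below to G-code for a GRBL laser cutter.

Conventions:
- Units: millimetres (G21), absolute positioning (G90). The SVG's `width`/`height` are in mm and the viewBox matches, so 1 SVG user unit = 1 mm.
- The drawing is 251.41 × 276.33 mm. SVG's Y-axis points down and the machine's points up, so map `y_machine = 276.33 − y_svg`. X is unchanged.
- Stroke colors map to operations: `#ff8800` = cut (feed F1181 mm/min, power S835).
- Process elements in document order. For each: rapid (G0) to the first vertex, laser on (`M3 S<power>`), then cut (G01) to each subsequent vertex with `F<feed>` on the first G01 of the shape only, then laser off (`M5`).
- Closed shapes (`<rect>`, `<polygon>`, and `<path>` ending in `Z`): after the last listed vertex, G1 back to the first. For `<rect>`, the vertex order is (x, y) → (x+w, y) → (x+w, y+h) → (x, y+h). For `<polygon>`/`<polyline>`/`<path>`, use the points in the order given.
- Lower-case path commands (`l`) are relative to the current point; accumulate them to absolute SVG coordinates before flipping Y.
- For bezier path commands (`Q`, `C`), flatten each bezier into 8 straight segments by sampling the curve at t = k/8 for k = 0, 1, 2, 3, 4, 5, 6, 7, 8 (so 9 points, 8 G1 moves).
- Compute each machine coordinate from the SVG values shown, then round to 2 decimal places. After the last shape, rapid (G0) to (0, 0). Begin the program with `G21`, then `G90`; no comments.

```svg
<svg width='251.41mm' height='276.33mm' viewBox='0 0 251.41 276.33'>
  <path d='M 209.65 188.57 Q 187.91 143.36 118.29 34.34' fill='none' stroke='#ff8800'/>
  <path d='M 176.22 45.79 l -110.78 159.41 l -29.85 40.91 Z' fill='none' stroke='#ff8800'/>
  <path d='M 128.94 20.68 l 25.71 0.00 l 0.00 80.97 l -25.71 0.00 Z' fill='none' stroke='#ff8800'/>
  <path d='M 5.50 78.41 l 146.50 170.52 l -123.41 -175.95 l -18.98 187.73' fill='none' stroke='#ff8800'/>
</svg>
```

Since the viewBox matches the mm dimensions, user units are millimetres directly. The only transform is the Y-flip y_m = 276.33 − y_svg.

Shape 1 is a quadratic bezier drawn with `<path>`. Its stroke #ff8800 means cut at S835, F1181. After flipping Y the toolpath is (209.65,87.76) → (203.47,100.06) → (195.79,114.35) → (186.61,130.64) → (175.94,148.92) → (163.77,169.20) → (150.11,191.47) → (134.95,215.73) → (118.29,241.99).

Shape 2 is a closed polygon drawn with `<path>`. Its stroke #ff8800 means cut at S835, F1181. After flipping Y the toolpath is (176.22,230.54) → (65.44,71.13) → (35.59,30.22) → (176.22,230.54), returning to the start.

Shape 3 is a rectangle drawn with `<path>`. Its stroke #ff8800 means cut at S835, F1181. After flipping Y the toolpath is (128.94,255.65) → (154.65,255.65) → (154.65,174.68) → (128.94,174.68) → (128.94,255.65), returning to the start.

Shape 4 is a open polyline drawn with `<path>`. Its stroke #ff8800 means cut at S835, F1181. After flipping Y the toolpath is (5.50,197.92) → (152.00,27.40) → (28.59,203.35) → (9.61,15.62).

G21
G90
G0 X209.65 Y87.76
M3 S835
G01 X203.47 Y100.06 F1181
G01 X195.79 Y114.35
G01 X186.61 Y130.64
G01 X175.94 Y148.92
G01 X163.77 Y169.20
G01 X150.11 Y191.47
G01 X134.95 Y215.73
G01 X118.29 Y241.99
M5
G0 X176.22 Y230.54
M3 S835
G01 X65.44 Y71.13 F1181
G01 X35.59 Y30.22
G01 X176.22 Y230.54
M5
G0 X128.94 Y255.65
M3 S835
G01 X154.65 Y255.65 F1181
G01 X154.65 Y174.68
G01 X128.94 Y174.68
G01 X128.94 Y255.65
M5
G0 X5.50 Y197.92
M3 S835
G01 X152.00 Y27.40 F1181
G01 X28.59 Y203.35
G01 X9.61 Y15.62
M5
G0 X0.00 Y0.00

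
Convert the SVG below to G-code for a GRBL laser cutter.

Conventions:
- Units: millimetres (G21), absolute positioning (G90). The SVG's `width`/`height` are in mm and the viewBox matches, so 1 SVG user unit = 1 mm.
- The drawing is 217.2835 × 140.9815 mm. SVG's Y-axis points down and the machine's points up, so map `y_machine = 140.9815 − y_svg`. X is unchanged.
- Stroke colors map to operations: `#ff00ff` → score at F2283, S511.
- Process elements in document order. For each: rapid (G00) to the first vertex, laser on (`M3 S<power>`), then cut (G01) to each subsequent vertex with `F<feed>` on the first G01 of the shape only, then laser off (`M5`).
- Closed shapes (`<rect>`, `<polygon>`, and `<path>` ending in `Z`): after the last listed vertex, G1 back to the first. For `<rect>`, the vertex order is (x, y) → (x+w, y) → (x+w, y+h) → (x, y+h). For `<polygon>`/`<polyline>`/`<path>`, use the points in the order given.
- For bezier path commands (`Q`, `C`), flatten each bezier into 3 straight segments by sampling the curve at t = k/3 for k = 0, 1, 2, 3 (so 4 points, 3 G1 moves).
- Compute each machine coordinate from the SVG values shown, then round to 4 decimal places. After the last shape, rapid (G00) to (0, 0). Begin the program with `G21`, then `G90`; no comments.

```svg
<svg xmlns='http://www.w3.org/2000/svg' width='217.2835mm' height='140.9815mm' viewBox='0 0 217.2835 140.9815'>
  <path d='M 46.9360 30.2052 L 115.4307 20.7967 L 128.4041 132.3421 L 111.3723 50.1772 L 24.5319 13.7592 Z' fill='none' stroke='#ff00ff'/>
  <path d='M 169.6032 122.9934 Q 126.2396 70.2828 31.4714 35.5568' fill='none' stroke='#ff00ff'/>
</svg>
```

G21
G90
G00 X46.9360 Y110.7763
M3 S511
G01 X115.4307 Y120.1848 F2283
G01 X128.4041 Y8.6394
G01 X111.3723 Y90.8043
G01 X24.5319 Y127.2223
G01 X46.9360 Y110.7763
M5
G00 X169.6032 Y17.9881
M3 S511
G01 X134.9825 Y51.1302 F2283
G01 X88.9386 Y80.2757
G01 X31.4714 Y105.4247
M5
G00 X0.0000 Y0.0000

Since the viewBox matches the mm dimensions, user units are millimetres directly. The only transform is the Y-flip y_m = 140.9815 − y_svg.

Shape 1 is a closed polygon drawn with `<path>`. Its stroke #ff00ff means score at S511, F2283. After flipping Y the toolpath is (46.9360,110.7763) → (115.4307,120.1848) → (128.4041,8.6394) → (111.3723,90.8043) → (24.5319,127.2223) → (46.9360,110.7763), returning to the start.

Shape 2 is a quadratic bezier drawn with `<path>`. Its stroke #ff00ff means score at S511, F2283. After flipping Y the toolpath is (169.6032,17.9881) → (134.9825,51.1302) → (88.9386,80.2757) → (31.4714,105.4247).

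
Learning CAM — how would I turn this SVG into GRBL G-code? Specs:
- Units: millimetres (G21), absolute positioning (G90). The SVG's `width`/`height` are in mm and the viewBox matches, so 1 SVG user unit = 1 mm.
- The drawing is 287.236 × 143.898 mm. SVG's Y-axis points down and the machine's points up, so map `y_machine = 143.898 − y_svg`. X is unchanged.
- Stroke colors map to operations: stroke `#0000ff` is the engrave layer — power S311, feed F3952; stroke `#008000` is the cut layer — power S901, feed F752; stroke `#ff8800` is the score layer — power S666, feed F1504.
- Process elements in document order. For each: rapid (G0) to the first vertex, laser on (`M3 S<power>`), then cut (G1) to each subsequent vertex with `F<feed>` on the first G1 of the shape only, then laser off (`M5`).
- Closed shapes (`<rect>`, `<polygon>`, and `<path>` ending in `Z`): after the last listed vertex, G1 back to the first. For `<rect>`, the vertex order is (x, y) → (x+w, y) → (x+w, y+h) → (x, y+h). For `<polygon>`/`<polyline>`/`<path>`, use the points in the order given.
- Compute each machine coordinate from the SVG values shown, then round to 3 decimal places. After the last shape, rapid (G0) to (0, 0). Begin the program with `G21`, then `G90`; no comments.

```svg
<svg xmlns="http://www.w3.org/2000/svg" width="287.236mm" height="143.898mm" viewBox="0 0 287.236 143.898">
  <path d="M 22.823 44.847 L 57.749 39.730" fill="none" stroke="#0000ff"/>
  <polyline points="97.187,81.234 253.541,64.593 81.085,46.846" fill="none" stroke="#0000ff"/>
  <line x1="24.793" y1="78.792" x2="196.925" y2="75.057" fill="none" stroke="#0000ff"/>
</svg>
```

G21
G90
G0 X22.823 Y99.051
M3 S311
G1 X57.749 Y104.168 F3952
M5
G0 X97.187 Y62.664
M3 S311
G1 X253.541 Y79.305 F3952
G1 X81.085 Y97.052
M5
G0 X24.793 Y65.106
M3 S311
G1 X196.925 Y68.841 F3952
M5
G0 X0.000 Y0.000

viewBox `0 0 287.236 143.898` with mm width/height → 1 unit = 1 mm. Flip: y_m = 143.898 − y_svg.

**Shape 1** — `<path>` line segment, stroke `#0000ff` → engrave (S311, F3952). Machine vertices: (22.823,99.051) → (57.749,104.168). Open path.

**Shape 2** — `<polyline>` open polyline, stroke `#0000ff` → engrave (S311, F3952). Machine vertices: (97.187,62.664) → (253.541,79.305) → (81.085,97.052). Open path.

**Shape 3** — `<line>` line segment, stroke `#0000ff` → engrave (S311, F3952). Machine vertices: (24.793,65.106) → (196.925,68.841). Open path.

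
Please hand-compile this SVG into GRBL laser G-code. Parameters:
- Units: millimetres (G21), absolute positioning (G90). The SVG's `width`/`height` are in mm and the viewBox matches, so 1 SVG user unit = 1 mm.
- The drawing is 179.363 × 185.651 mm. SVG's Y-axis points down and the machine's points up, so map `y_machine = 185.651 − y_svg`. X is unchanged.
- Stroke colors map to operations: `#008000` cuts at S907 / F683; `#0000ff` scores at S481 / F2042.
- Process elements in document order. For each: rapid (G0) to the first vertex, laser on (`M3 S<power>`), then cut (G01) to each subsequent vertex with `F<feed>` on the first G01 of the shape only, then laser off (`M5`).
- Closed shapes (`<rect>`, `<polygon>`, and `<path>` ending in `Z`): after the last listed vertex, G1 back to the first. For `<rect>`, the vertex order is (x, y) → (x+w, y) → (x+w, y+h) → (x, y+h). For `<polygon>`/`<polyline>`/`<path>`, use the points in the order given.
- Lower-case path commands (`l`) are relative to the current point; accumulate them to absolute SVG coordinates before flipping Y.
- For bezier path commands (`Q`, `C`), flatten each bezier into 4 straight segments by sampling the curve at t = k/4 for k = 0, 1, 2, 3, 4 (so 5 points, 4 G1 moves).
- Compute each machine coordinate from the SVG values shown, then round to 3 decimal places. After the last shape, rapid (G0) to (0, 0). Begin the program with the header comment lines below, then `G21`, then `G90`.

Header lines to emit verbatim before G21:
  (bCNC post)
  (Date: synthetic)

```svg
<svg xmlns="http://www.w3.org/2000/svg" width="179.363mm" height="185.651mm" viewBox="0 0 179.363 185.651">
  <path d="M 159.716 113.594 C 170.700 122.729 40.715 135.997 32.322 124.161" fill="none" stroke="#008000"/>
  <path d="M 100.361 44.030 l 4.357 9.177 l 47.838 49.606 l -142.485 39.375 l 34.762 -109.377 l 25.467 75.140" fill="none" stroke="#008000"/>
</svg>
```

1 u = 1 mm; y_m = 185.651 − y.

[1] `<path>` cubic bezier, #008000→cut S907 F683: (159.716,72.057) → (145.625,64.888) → (103.285,58.909) → (57.313,56.863) → (32.322,61.490)

[2] `<path>` open polyline, #008000→cut S907 F683: (100.361,141.621) → (104.718,132.444) → (152.556,82.838) → (10.071,43.463) → (44.833,152.840) → (70.300,77.700)

(bCNC post)
(Date: synthetic)
G21
G90
G0 X159.716 Y72.057
M3 S907
G01 X145.625 Y64.888 F683
G01 X103.285 Y58.909
G01 X57.313 Y56.863
G01 X32.322 Y61.490
M5
G0 X100.361 Y141.621
M3 S907
G01 X104.718 Y132.444 F683
G01 X152.556 Y82.838
G01 X10.071 Y43.463
G01 X44.833 Y152.840
G01 X70.300 Y77.700
M5
G0 X0.000 Y0.000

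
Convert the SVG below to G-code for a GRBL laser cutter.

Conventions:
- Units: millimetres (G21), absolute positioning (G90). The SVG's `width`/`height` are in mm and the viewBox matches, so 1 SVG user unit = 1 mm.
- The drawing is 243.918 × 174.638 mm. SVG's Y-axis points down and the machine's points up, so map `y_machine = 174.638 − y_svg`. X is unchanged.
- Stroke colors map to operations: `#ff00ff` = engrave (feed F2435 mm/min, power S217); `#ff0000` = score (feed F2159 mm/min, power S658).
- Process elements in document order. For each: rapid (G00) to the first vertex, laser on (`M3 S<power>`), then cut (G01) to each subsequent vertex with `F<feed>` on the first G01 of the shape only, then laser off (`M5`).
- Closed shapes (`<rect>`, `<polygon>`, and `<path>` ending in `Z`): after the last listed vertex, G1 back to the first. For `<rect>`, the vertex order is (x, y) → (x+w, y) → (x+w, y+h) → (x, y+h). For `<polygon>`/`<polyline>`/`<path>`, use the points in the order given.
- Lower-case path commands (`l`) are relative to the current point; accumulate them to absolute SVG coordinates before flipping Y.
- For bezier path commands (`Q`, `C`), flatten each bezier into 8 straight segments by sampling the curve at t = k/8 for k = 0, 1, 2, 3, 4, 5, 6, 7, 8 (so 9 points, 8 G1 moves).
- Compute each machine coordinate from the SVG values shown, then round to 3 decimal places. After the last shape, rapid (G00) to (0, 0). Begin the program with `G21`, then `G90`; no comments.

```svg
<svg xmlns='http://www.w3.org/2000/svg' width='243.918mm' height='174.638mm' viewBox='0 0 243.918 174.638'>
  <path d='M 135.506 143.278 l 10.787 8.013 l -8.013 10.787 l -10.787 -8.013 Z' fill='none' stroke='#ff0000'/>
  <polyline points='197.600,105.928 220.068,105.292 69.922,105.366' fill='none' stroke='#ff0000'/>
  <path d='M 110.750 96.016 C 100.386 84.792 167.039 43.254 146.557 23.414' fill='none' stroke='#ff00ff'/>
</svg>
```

Since the viewBox matches the mm dimensions, user units are millimetres directly. The only transform is the Y-flip y_m = 174.638 − y_svg.

Shape 1 is a regular polygon drawn with `<path>`. Its stroke #ff0000 means score at S658, F2159. After flipping Y the toolpath is (135.506,31.360) → (146.293,23.347) → (138.280,12.560) → (127.493,20.573) → (135.506,31.360), returning to the start.

Shape 2 is a open polyline drawn with `<polyline>`. Its stroke #ff0000 means score at S658, F2159. After flipping Y the toolpath is (197.600,68.710) → (220.068,69.346) → (69.922,69.272).

Shape 3 is a cubic bezier drawn with `<path>`. Its stroke #ff00ff means engrave at S217, F2435. After flipping Y the toolpath is (110.750,78.622) → (110.153,84.150) → (114.853,91.911) → (122.926,101.295) → (132.448,111.692) → (141.496,122.493) → (148.146,133.088) → (150.474,142.868) → (146.557,151.224).

G21
G90
G00 X135.506 Y31.360
M3 S658
G01 X146.293 Y23.347 F2159
G01 X138.280 Y12.560
G01 X127.493 Y20.573
G01 X135.506 Y31.360
M5
G00 X197.600 Y68.710
M3 S658
G01 X220.068 Y69.346 F2159
G01 X69.922 Y69.272
M5
G00 X110.750 Y78.622
M3 S217
G01 X110.153 Y84.150 F2435
G01 X114.853 Y91.911
G01 X122.926 Y101.295
G01 X132.448 Y111.692
G01 X141.496 Y122.493
G01 X148.146 Y133.088
G01 X150.474 Y142.868
G01 X146.557 Y151.224
M5
G00 X0.000 Y0.000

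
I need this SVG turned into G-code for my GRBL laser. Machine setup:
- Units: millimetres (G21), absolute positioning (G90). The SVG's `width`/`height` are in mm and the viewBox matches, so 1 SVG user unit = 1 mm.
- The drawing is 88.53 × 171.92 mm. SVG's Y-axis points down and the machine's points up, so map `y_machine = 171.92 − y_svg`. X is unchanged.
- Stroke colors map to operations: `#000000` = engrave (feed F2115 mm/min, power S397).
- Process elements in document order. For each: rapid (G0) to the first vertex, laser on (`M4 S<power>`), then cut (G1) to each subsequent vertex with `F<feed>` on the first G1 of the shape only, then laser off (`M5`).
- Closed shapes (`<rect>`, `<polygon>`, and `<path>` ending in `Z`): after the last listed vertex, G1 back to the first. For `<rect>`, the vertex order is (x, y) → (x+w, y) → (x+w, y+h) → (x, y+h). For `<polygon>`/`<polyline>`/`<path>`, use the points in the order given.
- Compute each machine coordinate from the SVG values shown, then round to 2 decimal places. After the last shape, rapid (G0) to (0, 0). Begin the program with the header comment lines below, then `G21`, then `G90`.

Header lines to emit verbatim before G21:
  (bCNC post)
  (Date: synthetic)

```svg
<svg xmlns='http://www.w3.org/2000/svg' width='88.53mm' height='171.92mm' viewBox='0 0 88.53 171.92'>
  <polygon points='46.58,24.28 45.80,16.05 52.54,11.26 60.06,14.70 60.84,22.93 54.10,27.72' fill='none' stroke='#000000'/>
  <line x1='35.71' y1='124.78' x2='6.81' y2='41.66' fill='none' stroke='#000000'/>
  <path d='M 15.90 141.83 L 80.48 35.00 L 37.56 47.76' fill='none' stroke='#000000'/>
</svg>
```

(bCNC post)
(Date: synthetic)
G21
G90
G0 X46.58 Y147.64
M4 S397
G1 X45.80 Y155.87 F2115
G1 X52.54 Y160.66
G1 X60.06 Y157.22
G1 X60.84 Y148.99
G1 X54.10 Y144.20
G1 X46.58 Y147.64
M5
G0 X35.71 Y47.14
M4 S397
G1 X6.81 Y130.26 F2115
M5
G0 X15.90 Y30.09
M4 S397
G1 X80.48 Y136.92 F2115
G1 X37.56 Y124.16
M5
G0 X0.00 Y0.00

1 u = 1 mm; y_m = 171.92 − y.

[1] `<polygon>` regular polygon, #000000→engrave S397 F2115: (46.58,147.64) → (45.80,155.87) → (52.54,160.66) → (60.06,157.22) → (60.84,148.99) → (54.10,144.20) → (46.58,147.64) (closed)

[2] `<line>` line segment, #000000→engrave S397 F2115: (35.71,47.14) → (6.81,130.26)

[3] `<path>` open polyline, #000000→engrave S397 F2115: (15.90,30.09) → (80.48,136.92) → (37.56,124.16)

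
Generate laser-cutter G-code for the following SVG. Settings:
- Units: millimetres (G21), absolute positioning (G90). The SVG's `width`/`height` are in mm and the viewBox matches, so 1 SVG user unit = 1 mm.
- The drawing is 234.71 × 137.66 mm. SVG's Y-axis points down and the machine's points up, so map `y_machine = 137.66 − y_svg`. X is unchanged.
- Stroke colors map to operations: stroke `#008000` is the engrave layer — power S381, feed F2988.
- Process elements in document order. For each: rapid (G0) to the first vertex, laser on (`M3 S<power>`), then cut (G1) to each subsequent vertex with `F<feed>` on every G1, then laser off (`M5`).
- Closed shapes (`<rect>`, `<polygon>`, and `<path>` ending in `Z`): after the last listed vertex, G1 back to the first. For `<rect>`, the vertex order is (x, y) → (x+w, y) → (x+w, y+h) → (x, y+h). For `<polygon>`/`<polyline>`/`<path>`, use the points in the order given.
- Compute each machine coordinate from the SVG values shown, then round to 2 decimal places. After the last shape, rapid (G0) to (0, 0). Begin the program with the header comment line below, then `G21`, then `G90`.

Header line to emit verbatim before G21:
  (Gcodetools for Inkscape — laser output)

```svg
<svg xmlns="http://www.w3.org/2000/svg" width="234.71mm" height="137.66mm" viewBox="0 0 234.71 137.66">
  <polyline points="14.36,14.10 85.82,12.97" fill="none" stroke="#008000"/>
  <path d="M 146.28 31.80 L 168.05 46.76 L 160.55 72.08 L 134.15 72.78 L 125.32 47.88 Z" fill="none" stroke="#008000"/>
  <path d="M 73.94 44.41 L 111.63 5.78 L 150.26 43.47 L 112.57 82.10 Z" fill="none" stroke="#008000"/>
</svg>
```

viewBox `0 0 234.71 137.66` with mm width/height → 1 unit = 1 mm. Flip: y_m = 137.66 − y_svg.

**Shape 1** — `<polyline>` line segment, stroke `#008000` → engrave (S381, F2988). Machine vertices: (14.36,123.56) → (85.82,124.69). Open path.

**Shape 2** — `<path>` regular polygon, stroke `#008000` → engrave (S381, F2988). Machine vertices: (146.28,105.86) → (168.05,90.90) → (160.55,65.58) → (134.15,64.88) → (125.32,89.78) → (146.28,105.86). Closed: final G1 returns to the first vertex.

**Shape 3** — `<path>` regular polygon, stroke `#008000` → engrave (S381, F2988). Machine vertices: (73.94,93.25) → (111.63,131.88) → (150.26,94.19) → (112.57,55.56) → (73.94,93.25). Closed: final G1 returns to the first vertex.

(Gcodetools for Inkscape — laser output)
G21
G90
G0 X14.36 Y123.56
M3 S381
G1 X85.82 Y124.69 F2988
M5
G0 X146.28 Y105.86
M3 S381
G1 X168.05 Y90.90 F2988
G1 X160.55 Y65.58 F2988
G1 X134.15 Y64.88 F2988
G1 X125.32 Y89.78 F2988
G1 X146.28 Y105.86 F2988
M5
G0 X73.94 Y93.25
M3 S381
G1 X111.63 Y131.88 F2988
G1 X150.26 Y94.19 F2988
G1 X112.57 Y55.56 F2988
G1 X73.94 Y93.25 F2988
M5
G0 X0.00 Y0.00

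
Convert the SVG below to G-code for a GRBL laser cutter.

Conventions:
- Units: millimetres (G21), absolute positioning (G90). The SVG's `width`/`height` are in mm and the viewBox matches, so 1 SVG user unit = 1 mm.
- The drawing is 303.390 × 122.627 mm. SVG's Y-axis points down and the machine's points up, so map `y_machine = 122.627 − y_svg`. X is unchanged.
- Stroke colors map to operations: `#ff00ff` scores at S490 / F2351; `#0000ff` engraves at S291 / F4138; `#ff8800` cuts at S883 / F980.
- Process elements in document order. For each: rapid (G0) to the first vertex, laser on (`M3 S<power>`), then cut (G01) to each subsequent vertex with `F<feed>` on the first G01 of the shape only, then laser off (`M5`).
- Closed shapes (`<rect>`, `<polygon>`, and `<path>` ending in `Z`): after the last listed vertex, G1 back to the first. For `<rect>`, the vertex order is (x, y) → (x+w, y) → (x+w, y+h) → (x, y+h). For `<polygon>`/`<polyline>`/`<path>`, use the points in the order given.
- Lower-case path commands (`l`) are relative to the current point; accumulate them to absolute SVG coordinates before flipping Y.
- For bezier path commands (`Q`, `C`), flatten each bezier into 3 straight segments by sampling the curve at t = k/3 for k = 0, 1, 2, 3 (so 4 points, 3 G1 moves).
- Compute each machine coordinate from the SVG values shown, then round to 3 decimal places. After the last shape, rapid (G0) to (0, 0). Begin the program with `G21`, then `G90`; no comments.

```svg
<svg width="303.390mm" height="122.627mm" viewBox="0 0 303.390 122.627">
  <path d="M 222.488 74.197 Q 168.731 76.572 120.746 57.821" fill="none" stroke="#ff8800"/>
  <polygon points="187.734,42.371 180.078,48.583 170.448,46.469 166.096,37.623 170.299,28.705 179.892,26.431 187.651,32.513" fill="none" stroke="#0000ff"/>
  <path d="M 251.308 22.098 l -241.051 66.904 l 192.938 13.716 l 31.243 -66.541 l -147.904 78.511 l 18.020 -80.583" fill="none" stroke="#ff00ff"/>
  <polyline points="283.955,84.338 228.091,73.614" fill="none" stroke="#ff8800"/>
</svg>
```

G21
G90
G0 X222.488 Y48.430
M3 S883
G01 X187.291 Y49.194 F980
G01 X153.377 Y54.653
G01 X120.746 Y64.806
M5
G0 X187.734 Y80.256
M3 S291
G01 X180.078 Y74.044 F4138
G01 X170.448 Y76.158
G01 X166.096 Y85.004
G01 X170.299 Y93.922
G01 X179.892 Y96.196
G01 X187.651 Y90.114
G01 X187.734 Y80.256
M5
G0 X251.308 Y100.529
M3 S490
G01 X10.257 Y33.625 F2351
G01 X203.195 Y19.909
G01 X234.438 Y86.450
G01 X86.534 Y7.939
G01 X104.554 Y88.522
M5
G0 X283.955 Y38.289
M3 S883
G01 X228.091 Y49.013 F980
M5
G0 X0.000 Y0.000

1 u = 1 mm; y_m = 122.627 − y.

[1] `<path>` quadratic bezier, #ff8800→cut S883 F980: (222.488,48.430) → (187.291,49.194) → (153.377,54.653) → (120.746,64.806)

[2] `<polygon>` regular polygon, #0000ff→engrave S291 F4138: (187.734,80.256) → (180.078,74.044) → (170.448,76.158) → (166.096,85.004) → (170.299,93.922) → (179.892,96.196) → (187.651,90.114) → (187.734,80.256) (closed)

[3] `<path>` open polyline, #ff00ff→score S490 F2351: (251.308,100.529) → (10.257,33.625) → (203.195,19.909) → (234.438,86.450) → (86.534,7.939) → (104.554,88.522)

[4] `<polyline>` line segment, #ff8800→cut S883 F980: (283.955,38.289) → (228.091,49.013)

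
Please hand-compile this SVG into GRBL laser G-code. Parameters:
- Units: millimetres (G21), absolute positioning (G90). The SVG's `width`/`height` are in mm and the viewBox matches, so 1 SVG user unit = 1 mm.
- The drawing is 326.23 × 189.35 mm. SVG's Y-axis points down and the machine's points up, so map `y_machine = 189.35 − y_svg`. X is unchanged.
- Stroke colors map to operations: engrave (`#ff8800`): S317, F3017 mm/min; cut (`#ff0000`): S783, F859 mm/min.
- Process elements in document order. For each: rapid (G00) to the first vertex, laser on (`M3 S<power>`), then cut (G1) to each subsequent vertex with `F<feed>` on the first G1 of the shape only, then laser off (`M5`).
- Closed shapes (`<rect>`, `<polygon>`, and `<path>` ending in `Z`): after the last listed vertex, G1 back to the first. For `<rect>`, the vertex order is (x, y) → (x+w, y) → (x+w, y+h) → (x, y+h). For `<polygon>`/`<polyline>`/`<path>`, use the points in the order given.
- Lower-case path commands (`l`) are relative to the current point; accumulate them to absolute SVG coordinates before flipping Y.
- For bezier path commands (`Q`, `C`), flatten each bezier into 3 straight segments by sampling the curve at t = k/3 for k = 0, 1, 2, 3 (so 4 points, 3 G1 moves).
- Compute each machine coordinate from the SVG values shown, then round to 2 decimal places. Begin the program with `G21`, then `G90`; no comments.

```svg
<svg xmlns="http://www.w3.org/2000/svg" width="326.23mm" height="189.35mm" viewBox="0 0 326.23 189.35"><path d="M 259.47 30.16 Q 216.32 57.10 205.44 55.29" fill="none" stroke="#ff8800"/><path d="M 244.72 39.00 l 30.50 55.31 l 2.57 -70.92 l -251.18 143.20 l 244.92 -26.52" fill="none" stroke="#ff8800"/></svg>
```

G21
G90
G00 X259.47 Y159.19
M3 S317
G1 X234.29 Y144.42 F3017
G1 X216.28 Y136.05
G1 X205.44 Y134.06
M5
G00 X244.72 Y150.35
M3 S317
G1 X275.22 Y95.04 F3017
G1 X277.79 Y165.96
G1 X26.61 Y22.76
G1 X271.53 Y49.28
M5

1 u = 1 mm; y_m = 189.35 − y.

[1] `<path>` quadratic bezier, #ff8800→engrave S317 F3017: (259.47,159.19) → (234.29,144.42) → (216.28,136.05) → (205.44,134.06)

[2] `<path>` open polyline, #ff8800→engrave S317 F3017: (244.72,150.35) → (275.22,95.04) → (277.79,165.96) → (26.61,22.76) → (271.53,49.28)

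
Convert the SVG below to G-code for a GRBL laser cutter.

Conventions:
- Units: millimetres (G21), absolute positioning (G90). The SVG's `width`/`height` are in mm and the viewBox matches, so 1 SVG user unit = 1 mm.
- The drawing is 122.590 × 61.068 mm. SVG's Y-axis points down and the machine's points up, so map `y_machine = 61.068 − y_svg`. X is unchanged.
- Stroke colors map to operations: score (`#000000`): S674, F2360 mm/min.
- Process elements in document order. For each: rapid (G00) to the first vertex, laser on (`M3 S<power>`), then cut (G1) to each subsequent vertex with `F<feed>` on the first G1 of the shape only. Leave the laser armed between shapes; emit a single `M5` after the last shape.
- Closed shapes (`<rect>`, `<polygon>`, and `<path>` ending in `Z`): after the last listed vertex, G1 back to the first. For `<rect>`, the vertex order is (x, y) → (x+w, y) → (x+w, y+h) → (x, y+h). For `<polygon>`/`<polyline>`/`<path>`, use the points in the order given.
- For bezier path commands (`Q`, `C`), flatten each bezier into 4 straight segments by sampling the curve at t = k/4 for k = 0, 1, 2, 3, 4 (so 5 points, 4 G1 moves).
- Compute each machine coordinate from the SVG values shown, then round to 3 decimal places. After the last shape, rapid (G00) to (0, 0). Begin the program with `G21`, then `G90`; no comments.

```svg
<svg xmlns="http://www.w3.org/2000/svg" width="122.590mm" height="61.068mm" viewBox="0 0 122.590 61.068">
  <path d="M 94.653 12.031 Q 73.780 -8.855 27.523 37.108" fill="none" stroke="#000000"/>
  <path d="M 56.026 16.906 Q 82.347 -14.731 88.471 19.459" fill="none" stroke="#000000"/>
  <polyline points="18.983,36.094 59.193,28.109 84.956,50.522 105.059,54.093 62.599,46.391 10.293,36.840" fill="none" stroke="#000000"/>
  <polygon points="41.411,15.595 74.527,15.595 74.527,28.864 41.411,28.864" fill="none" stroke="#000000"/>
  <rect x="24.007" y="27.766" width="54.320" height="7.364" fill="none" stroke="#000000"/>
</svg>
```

Since the viewBox matches the mm dimensions, user units are millimetres directly. The only transform is the Y-flip y_m = 61.068 − y_svg.

Shape 1 is a quadratic bezier drawn with `<path>`. Its stroke #000000 means score at S674, F2360. After flipping Y the toolpath is (94.653,49.037) → (82.630,55.302) → (67.434,53.211) → (49.065,42.763) → (27.523,23.960).

Shape 2 is a quadratic bezier drawn with `<path>`. Its stroke #000000 means score at S674, F2360. After flipping Y the toolpath is (56.026,44.162) → (67.924,55.866) → (77.298,59.342) → (84.147,54.590) → (88.471,41.609).

Shape 3 is a open polyline drawn with `<polyline>`. Its stroke #000000 means score at S674, F2360. After flipping Y the toolpath is (18.983,24.974) → (59.193,32.959) → (84.956,10.546) → (105.059,6.975) → (62.599,14.677) → (10.293,24.228).

Shape 4 is a rectangle drawn with `<polygon>`. Its stroke #000000 means score at S674, F2360. After flipping Y the toolpath is (41.411,45.473) → (74.527,45.473) → (74.527,32.204) → (41.411,32.204) → (41.411,45.473), returning to the start.

Shape 5 is a rectangle drawn with `<rect>`. Its stroke #000000 means score at S674, F2360. After flipping Y the toolpath is (24.007,33.302) → (78.327,33.302) → (78.327,25.938) → (24.007,25.938) → (24.007,33.302), returning to the start.

G21
G90
G00 X94.653 Y49.037
M3 S674
G1 X82.630 Y55.302 F2360
G1 X67.434 Y53.211
G1 X49.065 Y42.763
G1 X27.523 Y23.960
G00 X56.026 Y44.162
M3 S674
G1 X67.924 Y55.866 F2360
G1 X77.298 Y59.342
G1 X84.147 Y54.590
G1 X88.471 Y41.609
G00 X18.983 Y24.974
M3 S674
G1 X59.193 Y32.959 F2360
G1 X84.956 Y10.546
G1 X105.059 Y6.975
G1 X62.599 Y14.677
G1 X10.293 Y24.228
G00 X41.411 Y45.473
M3 S674
G1 X74.527 Y45.473 F2360
G1 X74.527 Y32.204
G1 X41.411 Y32.204
G1 X41.411 Y45.473
G00 X24.007 Y33.302
M3 S674
G1 X78.327 Y33.302 F2360
G1 X78.327 Y25.938
G1 X24.007 Y25.938
G1 X24.007 Y33.302
M5
G00 X0.000 Y0.000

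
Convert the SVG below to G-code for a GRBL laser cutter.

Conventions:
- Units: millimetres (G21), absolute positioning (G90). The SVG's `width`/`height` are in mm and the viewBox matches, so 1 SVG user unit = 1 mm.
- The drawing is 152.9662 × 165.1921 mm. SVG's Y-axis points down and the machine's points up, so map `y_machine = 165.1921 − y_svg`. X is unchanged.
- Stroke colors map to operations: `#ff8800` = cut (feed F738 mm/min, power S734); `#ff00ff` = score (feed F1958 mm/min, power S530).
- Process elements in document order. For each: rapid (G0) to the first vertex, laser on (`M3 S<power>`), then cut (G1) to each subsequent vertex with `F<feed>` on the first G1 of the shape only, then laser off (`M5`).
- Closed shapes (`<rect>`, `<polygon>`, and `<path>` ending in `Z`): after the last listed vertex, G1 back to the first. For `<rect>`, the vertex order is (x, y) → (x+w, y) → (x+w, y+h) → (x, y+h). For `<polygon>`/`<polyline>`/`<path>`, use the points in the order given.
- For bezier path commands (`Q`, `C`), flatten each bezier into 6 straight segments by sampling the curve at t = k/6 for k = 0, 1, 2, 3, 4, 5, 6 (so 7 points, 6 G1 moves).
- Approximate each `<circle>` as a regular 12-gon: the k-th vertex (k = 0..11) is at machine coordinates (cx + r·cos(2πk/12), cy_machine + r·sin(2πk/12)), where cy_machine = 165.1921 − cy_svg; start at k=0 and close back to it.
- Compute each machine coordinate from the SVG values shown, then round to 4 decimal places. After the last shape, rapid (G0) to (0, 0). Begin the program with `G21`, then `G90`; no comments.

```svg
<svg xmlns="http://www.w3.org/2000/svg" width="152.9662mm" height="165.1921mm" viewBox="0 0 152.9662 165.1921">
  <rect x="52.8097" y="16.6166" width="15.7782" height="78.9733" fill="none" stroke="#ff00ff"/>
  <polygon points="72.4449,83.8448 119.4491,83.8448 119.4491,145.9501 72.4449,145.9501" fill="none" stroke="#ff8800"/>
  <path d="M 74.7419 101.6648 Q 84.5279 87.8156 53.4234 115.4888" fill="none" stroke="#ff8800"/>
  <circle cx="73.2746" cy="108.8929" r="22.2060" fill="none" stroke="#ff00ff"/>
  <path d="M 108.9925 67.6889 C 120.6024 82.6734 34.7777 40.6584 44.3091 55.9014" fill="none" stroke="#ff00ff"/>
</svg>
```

G21
G90
G0 X52.8097 Y148.5755
M3 S530
G1 X68.5879 Y148.5755 F1958
G1 X68.5879 Y69.6022
G1 X52.8097 Y69.6022
G1 X52.8097 Y148.5755
M5
G0 X72.4449 Y81.3473
M3 S734
G1 X119.4491 Y81.3473 F738
G1 X119.4491 Y19.2420
G1 X72.4449 Y19.2420
G1 X72.4449 Y81.3473
M5
G0 X74.7419 Y63.5273
M3 S734
G1 X76.8681 Y66.9903 F738
G1 X76.7225 Y68.1465
G1 X74.3053 Y66.9959
G1 X69.6163 Y63.5385
G1 X62.6557 Y57.7743
G1 X53.4234 Y49.7033
M5
G0 X95.4806 Y56.2992
M3 S530
G1 X92.5056 Y67.4022 F1958
G1 X84.3776 Y75.5302
G1 X73.2746 Y78.5052
G1 X62.1716 Y75.5302
G1 X54.0436 Y67.4022
G1 X51.0686 Y56.2992
G1 X54.0436 Y45.1962
G1 X62.1716 Y37.0682
G1 X73.2746 Y34.0932
G1 X84.3776 Y37.0682
G1 X92.5056 Y45.1962
G1 X95.4806 Y56.2992
M5
G0 X108.9925 Y97.5032
M3 S530
G1 X107.5704 Y94.2319 F1958
G1 X95.2646 Y97.2868
G1 X77.4302 Y103.4939
G1 X59.4227 Y109.6795
G1 X46.5972 Y112.6697
G1 X44.3091 Y109.2907
M5
G0 X0.0000 Y0.0000

Since the viewBox matches the mm dimensions, user units are millimetres directly. The only transform is the Y-flip y_m = 165.1921 − y_svg.

Shape 1 is a rectangle drawn with `<rect>`. Its stroke #ff00ff means score at S530, F1958. After flipping Y the toolpath is (52.8097,148.5755) → (68.5879,148.5755) → (68.5879,69.6022) → (52.8097,69.6022) → (52.8097,148.5755), returning to the start.

Shape 2 is a rectangle drawn with `<polygon>`. Its stroke #ff8800 means cut at S734, F738. After flipping Y the toolpath is (72.4449,81.3473) → (119.4491,81.3473) → (119.4491,19.2420) → (72.4449,19.2420) → (72.4449,81.3473), returning to the start.

Shape 3 is a quadratic bezier drawn with `<path>`. Its stroke #ff8800 means cut at S734, F738. After flipping Y the toolpath is (74.7419,63.5273) → (76.8681,66.9903) → (76.7225,68.1465) → (74.3053,66.9959) → (69.6163,63.5385) → (62.6557,57.7743) → (53.4234,49.7033).

Shape 4 is a circle drawn with `<circle>`. Its stroke #ff00ff means score at S530, F1958. After flipping Y the toolpath is (95.4806,56.2992) → (92.5056,67.4022) → (84.3776,75.5302) → (73.2746,78.5052) → (62.1716,75.5302) → (54.0436,67.4022) → (51.0686,56.2992) → (54.0436,45.1962) → (62.1716,37.0682) → (73.2746,34.0932) → (84.3776,37.0682) → (92.5056,45.1962) → (95.4806,56.2992), returning to the start.

Shape 5 is a cubic bezier drawn with `<path>`. Its stroke #ff00ff means score at S530, F1958. After flipping Y the toolpath is (108.9925,97.5032) → (107.5704,94.2319) → (95.2646,97.2868) → (77.4302,103.4939) → (59.4227,109.6795) → (46.5972,112.6697) → (44.3091,109.2907).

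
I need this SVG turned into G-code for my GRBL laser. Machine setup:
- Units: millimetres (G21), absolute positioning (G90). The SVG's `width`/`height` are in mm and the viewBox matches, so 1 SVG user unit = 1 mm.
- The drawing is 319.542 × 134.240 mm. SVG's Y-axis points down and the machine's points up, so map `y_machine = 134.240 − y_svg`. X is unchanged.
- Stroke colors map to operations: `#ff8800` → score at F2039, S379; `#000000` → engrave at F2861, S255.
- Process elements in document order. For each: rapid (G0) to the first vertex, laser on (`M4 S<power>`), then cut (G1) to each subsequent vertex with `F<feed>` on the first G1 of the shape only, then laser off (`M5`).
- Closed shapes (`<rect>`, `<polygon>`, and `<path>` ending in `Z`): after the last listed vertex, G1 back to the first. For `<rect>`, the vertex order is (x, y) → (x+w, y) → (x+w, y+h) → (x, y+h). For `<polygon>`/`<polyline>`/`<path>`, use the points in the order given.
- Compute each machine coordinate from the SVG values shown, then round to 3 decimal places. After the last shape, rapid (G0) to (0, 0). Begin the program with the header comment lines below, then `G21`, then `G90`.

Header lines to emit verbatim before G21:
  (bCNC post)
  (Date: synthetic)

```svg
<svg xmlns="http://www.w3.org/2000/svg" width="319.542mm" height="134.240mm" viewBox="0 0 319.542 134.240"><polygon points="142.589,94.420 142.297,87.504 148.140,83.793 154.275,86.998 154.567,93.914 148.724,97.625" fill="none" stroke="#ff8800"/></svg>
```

(bCNC post)
(Date: synthetic)
G21
G90
G0 X142.589 Y39.820
M4 S379
G1 X142.297 Y46.736 F2039
G1 X148.140 Y50.447
G1 X154.275 Y47.242
G1 X154.567 Y40.326
G1 X148.724 Y36.615
G1 X142.589 Y39.820
M5
G0 X0.000 Y0.000

1 u = 1 mm; y_m = 134.240 − y.

[1] `<polygon>` regular polygon, #ff8800→score S379 F2039: (142.589,39.820) → (142.297,46.736) → (148.140,50.447) → (154.275,47.242) → (154.567,40.326) → (148.724,36.615) → (142.589,39.820) (closed)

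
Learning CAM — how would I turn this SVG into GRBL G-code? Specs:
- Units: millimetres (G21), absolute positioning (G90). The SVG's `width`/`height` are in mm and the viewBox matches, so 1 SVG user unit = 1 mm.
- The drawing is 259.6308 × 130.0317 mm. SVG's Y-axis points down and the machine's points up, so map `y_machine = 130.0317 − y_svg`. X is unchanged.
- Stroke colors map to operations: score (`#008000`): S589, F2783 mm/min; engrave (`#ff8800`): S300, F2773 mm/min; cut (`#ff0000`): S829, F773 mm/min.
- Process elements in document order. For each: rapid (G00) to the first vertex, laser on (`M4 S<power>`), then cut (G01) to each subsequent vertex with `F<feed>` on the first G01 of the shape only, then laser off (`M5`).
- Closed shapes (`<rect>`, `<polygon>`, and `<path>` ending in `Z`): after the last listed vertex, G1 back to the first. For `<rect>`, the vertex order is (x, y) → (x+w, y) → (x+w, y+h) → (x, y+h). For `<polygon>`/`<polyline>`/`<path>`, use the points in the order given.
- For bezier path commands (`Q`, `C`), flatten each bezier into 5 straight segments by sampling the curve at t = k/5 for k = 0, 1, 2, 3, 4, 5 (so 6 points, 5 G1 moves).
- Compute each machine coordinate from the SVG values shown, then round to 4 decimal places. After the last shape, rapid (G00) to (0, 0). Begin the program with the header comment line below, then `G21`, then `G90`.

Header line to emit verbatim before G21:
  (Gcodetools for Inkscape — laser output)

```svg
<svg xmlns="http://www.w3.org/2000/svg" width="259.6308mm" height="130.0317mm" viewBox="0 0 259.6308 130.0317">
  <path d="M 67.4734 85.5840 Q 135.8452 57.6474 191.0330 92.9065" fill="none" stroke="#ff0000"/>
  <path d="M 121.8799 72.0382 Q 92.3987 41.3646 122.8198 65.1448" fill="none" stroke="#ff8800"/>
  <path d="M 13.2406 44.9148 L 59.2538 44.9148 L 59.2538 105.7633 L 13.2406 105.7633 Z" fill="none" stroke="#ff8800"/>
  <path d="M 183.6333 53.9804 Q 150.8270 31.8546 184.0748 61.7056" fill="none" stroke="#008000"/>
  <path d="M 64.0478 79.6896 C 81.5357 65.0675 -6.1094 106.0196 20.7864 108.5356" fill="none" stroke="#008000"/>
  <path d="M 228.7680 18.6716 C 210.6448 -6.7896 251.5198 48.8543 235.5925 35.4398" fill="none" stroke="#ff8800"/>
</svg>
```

viewBox `0 0 259.6308 130.0317` with mm width/height → 1 unit = 1 mm. Flip: y_m = 130.0317 − y_svg.

**Shape 1** — `<path>` quadratic bezier, stroke `#ff0000` → cut (S829, F773). Control points (SVG): P0=(67.4734,85.5840), P1=(135.8452,57.6474), P2=(191.0330,92.9065); sampled at t=k/5. Machine vertices: (67.4734,44.4477) → (94.2948,53.0945) → (120.0614,56.6857) → (144.7733,55.2212) → (168.4305,48.7010) → (191.0330,37.1252). Open path.

**Shape 2** — `<path>` quadratic bezier, stroke `#ff8800` → engrave (S300, F2773). Control points (SVG): P0=(121.8799,72.0382), P1=(92.3987,41.3646), P2=(122.8198,65.1448); sampled at t=k/5. Machine vertices: (121.8799,57.9935) → (112.4835,68.0848) → (107.8793,73.8198) → (108.0673,75.1985) → (113.0475,72.2208) → (122.8198,64.8869). Open path.

**Shape 3** — `<path>` rectangle, stroke `#ff8800` → engrave (S300, F2773). Machine vertices: (13.2406,85.1169) → (59.2538,85.1169) → (59.2538,24.2684) → (13.2406,24.2684) → (13.2406,85.1169). Closed: final G1 returns to the first vertex.

**Shape 4** — `<path>` quadratic bezier, stroke `#008000` → score (S589, F2783). Control points (SVG): P0=(183.6333,53.9804), P1=(150.8270,31.8546), P2=(184.0748,61.7056); sampled at t=k/5. Machine vertices: (183.6333,76.0513) → (173.1529,82.8225) → (167.9569,85.4357) → (168.0452,83.8906) → (173.4178,78.1874) → (184.0748,68.3261). Open path.

**Shape 5** — `<path>` cubic bezier, stroke `#008000` → score (S589, F2783). Control points (SVG): P0=(64.0478,79.6896), P1=(81.5357,65.0675), P2=(-6.1094,106.0196), P3=(20.7864,108.5356); sampled at t=k/5. Machine vertices: (64.0478,50.3421) → (63.6820,53.1985) → (48.6286,47.2297) → (29.4319,36.9480) → (16.6364,26.8659) → (20.7864,21.4961). Open path.

**Shape 6** — `<path>` cubic bezier, stroke `#ff8800` → engrave (S300, F2773). Control points (SVG): P0=(228.7680,18.6716), P1=(210.6448,-6.7896), P2=(251.5198,48.8543), P3=(235.5925,35.4398); sampled at t=k/5. Machine vertices: (228.7680,111.3601) → (224.0475,118.1055) → (227.9281,112.5936) → (234.8514,102.0321) → (239.2590,93.6289) → (235.5925,94.5919). Open path.

(Gcodetools for Inkscape — laser output)
G21
G90
G00 X67.4734 Y44.4477
M4 S829
G01 X94.2948 Y53.0945 F773
G01 X120.0614 Y56.6857
G01 X144.7733 Y55.2212
G01 X168.4305 Y48.7010
G01 X191.0330 Y37.1252
M5
G00 X121.8799 Y57.9935
M4 S300
G01 X112.4835 Y68.0848 F2773
G01 X107.8793 Y73.8198
G01 X108.0673 Y75.1985
G01 X113.0475 Y72.2208
G01 X122.8198 Y64.8869
M5
G00 X13.2406 Y85.1169
M4 S300
G01 X59.2538 Y85.1169 F2773
G01 X59.2538 Y24.2684
G01 X13.2406 Y24.2684
G01 X13.2406 Y85.1169
M5
G00 X183.6333 Y76.0513
M4 S589
G01 X173.1529 Y82.8225 F2783
G01 X167.9569 Y85.4357
G01 X168.0452 Y83.8906
G01 X173.4178 Y78.1874
G01 X184.0748 Y68.3261
M5
G00 X64.0478 Y50.3421
M4 S589
G01 X63.6820 Y53.1985 F2783
G01 X48.6286 Y47.2297
G01 X29.4319 Y36.9480
G01 X16.6364 Y26.8659
G01 X20.7864 Y21.4961
M5
G00 X228.7680 Y111.3601
M4 S300
G01 X224.0475 Y118.1055 F2773
G01 X227.9281 Y112.5936
G01 X234.8514 Y102.0321
G01 X239.2590 Y93.6289
G01 X235.5925 Y94.5919
M5
G00 X0.0000 Y0.0000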